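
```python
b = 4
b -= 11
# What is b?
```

Trace:
`b = 4` → b = 4
`b -= 11` → b = -7
So b = -7

Answer: -7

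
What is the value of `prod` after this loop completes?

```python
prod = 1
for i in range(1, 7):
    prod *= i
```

6! = 720
`prod` takes the values: 1 → 2 → 6 → 24 → 120 → 720

Answer: 720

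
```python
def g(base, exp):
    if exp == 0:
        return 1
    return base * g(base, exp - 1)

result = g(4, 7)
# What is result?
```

g(4, 7) = 4 * 4 * 4 * 4 * 4 * 4 * 4 = 16384

Answer: 16384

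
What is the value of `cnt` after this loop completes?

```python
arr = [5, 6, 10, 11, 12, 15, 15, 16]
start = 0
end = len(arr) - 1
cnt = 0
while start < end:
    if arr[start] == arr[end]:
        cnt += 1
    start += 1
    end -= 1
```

Count matching pairs from ends
`cnt` takes the values: 0

Answer: 0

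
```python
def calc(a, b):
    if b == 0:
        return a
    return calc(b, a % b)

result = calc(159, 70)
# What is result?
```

calc(159, 70) -> calc(70, 19) -> calc(19, 13) -> calc(13, 6) -> calc(6, 1) -> calc(1, 0) -> 1

Answer: 1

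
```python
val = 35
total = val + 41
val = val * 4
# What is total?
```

Trace:
`val = 35` → val = 35
`total = val + 41` → total = 76
`val = val * 4` → val = 140
So total = 76

Answer: 76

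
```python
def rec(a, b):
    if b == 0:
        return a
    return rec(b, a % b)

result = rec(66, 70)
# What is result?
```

rec(66, 70) -> rec(70, 66) -> rec(66, 4) -> rec(4, 2) -> rec(2, 0) -> 2

Answer: 2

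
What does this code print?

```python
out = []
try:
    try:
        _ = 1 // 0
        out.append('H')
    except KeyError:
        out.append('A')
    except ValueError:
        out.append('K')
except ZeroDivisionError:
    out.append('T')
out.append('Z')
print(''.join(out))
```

Execution trace: 'T' (outer except ZeroDivisionError) → 'Z' (after the try/except). Output: TZ

Answer: TZ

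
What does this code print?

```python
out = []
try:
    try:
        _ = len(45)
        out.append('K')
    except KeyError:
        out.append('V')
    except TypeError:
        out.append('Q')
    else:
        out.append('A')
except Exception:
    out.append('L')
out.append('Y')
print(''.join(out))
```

Execution trace: 'Q' (inner except TypeError) → 'Y' (after the try/except). Output: QY

Answer: QY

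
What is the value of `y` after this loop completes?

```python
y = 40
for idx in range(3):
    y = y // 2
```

Halve 3 times: 40 // 2^3 = 5
`y` takes the values: 40 → 20 → 10 → 5

Answer: 5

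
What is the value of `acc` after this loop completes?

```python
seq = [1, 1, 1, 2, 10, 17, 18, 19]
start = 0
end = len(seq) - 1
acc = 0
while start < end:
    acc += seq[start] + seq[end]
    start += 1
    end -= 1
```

Sum of pairs from ends
`acc` takes the values: 0 → 20 → 39 → 57 → 69

Answer: 69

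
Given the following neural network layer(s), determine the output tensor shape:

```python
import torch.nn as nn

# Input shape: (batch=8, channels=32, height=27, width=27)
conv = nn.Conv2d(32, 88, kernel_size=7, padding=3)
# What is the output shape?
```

Input: (8, 32, 27, 27) -> Output: (8, 88, 27, 27)

Answer: (8, 88, 27, 27)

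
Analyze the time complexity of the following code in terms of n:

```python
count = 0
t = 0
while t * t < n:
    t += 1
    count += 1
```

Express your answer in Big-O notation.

Each loop level contributes: √n. Multiplying the contributions gives O(√n).

Answer: O(√n)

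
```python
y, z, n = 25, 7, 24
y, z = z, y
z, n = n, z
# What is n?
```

Trace:
`y, z, n = 25, 7, 24` → y = 25; z = 7; n = 24
`y, z = z, y` → y = 7; z = 25
`z, n = n, z` → z = 24; n = 25
So n = 25

Answer: 25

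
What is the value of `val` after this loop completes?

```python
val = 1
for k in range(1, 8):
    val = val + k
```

Start at 1, add 1 through 7
`val` takes the values: 1 → 2 → 4 → 7 → 11 → 16 → 22 → 29

Answer: 29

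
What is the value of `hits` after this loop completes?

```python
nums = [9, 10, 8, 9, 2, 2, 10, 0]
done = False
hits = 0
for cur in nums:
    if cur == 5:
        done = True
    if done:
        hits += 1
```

Count elements after first 5 in [9, 10, 8, 9, 2, 2, 10, 0]
`hits` takes the values: 0

Answer: 0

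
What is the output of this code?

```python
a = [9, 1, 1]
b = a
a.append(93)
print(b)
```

Key concept: basic list aliasing.
Step by step:
`a = [9, 1, 1]` → a = [9, 1, 1]
`b = a` → b = [9, 1, 1] (same object as a)
`a.append(93)` → a = [9, 1, 1, 93] (same object as b); b = [9, 1, 1, 93] (same object as a)
`print(b)` → prints [9, 1, 1, 93]

Answer: [9, 1, 1, 93]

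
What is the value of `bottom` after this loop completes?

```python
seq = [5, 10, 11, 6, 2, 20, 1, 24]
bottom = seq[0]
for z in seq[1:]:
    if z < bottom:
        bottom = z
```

Minimum of [5, 10, 11, 6, 2, 20, 1, 24]
`bottom` takes the values: 5 → 2 → 1

Answer: 1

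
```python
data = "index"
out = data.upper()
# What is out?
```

Trace:
`data = "index"` → data = 'index'
`out = data.upper()` → out = 'INDEX'
So out = 'INDEX'

Answer: 'INDEX'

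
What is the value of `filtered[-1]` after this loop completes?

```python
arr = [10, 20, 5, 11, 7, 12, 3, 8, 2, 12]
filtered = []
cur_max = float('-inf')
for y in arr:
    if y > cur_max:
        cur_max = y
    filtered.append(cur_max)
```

Running max ends at 20
`filtered` takes the values: [] → [10] → [10, 20] → [10, 20, 20] → [10, 20, 20, 20] → [10, 20, 20, 20, 20] → [10, 20, 20, 20, 20, 20] → [10, 20, 20, 20, 20, 20, 20] → [10, 20, 20, 20, 20, 20, 20, 20] → [10, 20, 20, 20, 20, 20, 20, 20, 20] → [10, 20, 20, 20, 20, 20, 20, 20, 20, 20]
So `filtered[-1]` = 20

Answer: 20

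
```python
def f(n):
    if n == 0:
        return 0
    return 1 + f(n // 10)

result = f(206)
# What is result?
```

Count of digits of 206: 3

Answer: 3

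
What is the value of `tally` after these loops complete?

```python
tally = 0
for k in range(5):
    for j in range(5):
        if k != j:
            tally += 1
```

5² - 5 (exclude diagonal)
`tally` takes the values: 0 → 1 → 2 → 3 → 4 → 5 → 6 → 7 → 8 → 9 → 10 → 11 → 12 → 13 → 14 → 15 → 16 → 17 → 18 → 19 → 20

Answer: 20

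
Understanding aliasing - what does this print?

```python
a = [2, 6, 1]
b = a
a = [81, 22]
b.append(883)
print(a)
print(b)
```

Key concept: rebinding vs mutation: a is rebound to a new list, b still points at the original.
Step by step:
`a = [2, 6, 1]` → a = [2, 6, 1]
`b = a` → b = [2, 6, 1] (same object as a)
`a = [81, 22]` → a = [81, 22]
`b.append(883)` → b = [2, 6, 1, 883]
`print(a)` → prints [81, 22]
`print(b)` → prints [2, 6, 1, 883]

Answer:
[81, 22]
[2, 6, 1, 883]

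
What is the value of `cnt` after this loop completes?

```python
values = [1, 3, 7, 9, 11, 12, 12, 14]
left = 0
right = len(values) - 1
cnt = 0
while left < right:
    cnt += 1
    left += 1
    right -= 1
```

Iterations until pointers meet (list length 8)
`cnt` takes the values: 0 → 1 → 2 → 3 → 4

Answer: 4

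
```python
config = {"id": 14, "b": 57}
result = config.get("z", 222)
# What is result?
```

Trace:
`config = {"id": 14, "b": 57}` → config = {'id': 14, 'b': 57}
`result = config.get("z", 222)` → result = 222
So result = 222

Answer: 222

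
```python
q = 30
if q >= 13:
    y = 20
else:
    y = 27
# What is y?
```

Trace:
`q = 30` → q = 30
`if q >= 13: ...` → q >= 13 is True → y = 20
So y = 20

Answer: 20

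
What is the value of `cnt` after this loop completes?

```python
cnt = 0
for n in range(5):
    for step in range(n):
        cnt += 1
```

Triangle number: 0+1+2+...+4
`cnt` takes the values: 0 → 1 → 2 → 3 → 4 → 5 → 6 → 7 → 8 → 9 → 10

Answer: 10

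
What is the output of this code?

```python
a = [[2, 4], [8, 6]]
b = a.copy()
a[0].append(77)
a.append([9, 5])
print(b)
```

Key concept: shallow copy with nested lists.
Step by step:
`a = [[2, 4], [8, 6]]` → a = [[2, 4], [8, 6]]
`b = a.copy()` → b = [[2, 4], [8, 6]]
`a[0].append(77)` → a = [[2, 4, 77], [8, 6]]; b = [[2, 4, 77], [8, 6]]
`a.append([9, 5])` → a = [[2, 4, 77], [8, 6], [9, 5]]
`print(b)` → prints [[2, 4, 77], [8, 6]]

Answer: [[2, 4, 77], [8, 6]]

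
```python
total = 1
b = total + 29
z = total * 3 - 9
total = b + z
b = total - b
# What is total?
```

Trace:
`total = 1` → total = 1
`b = total + 29` → b = 30
`z = total * 3 - 9` → z = -6
`total = b + z` → total = 24
`b = total - b` → b = -6
So total = 24

Answer: 24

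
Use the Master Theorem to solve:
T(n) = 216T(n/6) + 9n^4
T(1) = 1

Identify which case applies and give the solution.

a=216, b=6, f(n)=9n^4. log_6(216) = 3. Since c=4 > 3 and the regularity condition holds (216(n/6)^4 = (216/6^4)n^4 with 216/6^4 < 1), Case 3 applies: T(n) = Θ(f(n)) = O(n^4).

Answer: O(n^4) - Case 3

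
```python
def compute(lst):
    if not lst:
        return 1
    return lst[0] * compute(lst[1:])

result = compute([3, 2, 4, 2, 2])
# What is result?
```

Product over [3, 2, 4, 2, 2] = 3 * 2 * 4 * 2 * 2 = 96

Answer: 96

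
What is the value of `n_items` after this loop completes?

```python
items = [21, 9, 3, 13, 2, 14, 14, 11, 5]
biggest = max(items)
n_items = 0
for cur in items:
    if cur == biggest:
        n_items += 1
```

Count of max value 21 in [21, 9, 3, 13, 2, 14, 14, 11, 5]
`n_items` takes the values: 0 → 1

Answer: 1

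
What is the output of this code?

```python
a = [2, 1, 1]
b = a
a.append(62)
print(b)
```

Key concept: basic list aliasing.
Step by step:
`a = [2, 1, 1]` → a = [2, 1, 1]
`b = a` → b = [2, 1, 1] (same object as a)
`a.append(62)` → a = [2, 1, 1, 62] (same object as b); b = [2, 1, 1, 62] (same object as a)
`print(b)` → prints [2, 1, 1, 62]

Answer: [2, 1, 1, 62]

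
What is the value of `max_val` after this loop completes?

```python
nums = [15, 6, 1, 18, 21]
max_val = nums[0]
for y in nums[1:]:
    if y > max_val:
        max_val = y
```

Maximum of [15, 6, 1, 18, 21]
`max_val` takes the values: 15 → 18 → 21

Answer: 21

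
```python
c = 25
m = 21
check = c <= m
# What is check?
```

Trace:
`c = 25` → c = 25
`m = 21` → m = 21
`check = c <= m` → check = False
So check = False

Answer: False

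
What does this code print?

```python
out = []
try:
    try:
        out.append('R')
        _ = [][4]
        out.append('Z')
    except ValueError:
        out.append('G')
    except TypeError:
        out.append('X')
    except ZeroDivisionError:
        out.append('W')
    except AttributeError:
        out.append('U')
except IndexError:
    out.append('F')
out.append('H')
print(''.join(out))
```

Execution trace: 'R' (try body) → 'F' (outer except IndexError) → 'H' (after the try/except). Output: RFH

Answer: RFH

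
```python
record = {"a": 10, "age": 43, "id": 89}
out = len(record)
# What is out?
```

Trace:
`record = {"a": 10, "age": 43, "id": 89}` → record = {'a': 10, 'age': 43, 'id': 89}
`out = len(record)` → out = 3
So out = 3

Answer: 3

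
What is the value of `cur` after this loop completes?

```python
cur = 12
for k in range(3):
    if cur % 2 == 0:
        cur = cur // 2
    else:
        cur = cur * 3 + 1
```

Collatz-style transformation from 12
`cur` takes the values: 12 → 6 → 3 → 10

Answer: 10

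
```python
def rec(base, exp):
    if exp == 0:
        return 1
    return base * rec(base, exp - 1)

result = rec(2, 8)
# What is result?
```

rec(2, 8) = 2 * 2 * 2 * 2 * 2 * 2 * 2 * 2 = 256

Answer: 256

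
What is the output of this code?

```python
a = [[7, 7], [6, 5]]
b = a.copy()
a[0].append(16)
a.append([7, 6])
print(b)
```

Key concept: shallow copy with nested lists.
Step by step:
`a = [[7, 7], [6, 5]]` → a = [[7, 7], [6, 5]]
`b = a.copy()` → b = [[7, 7], [6, 5]]
`a[0].append(16)` → a = [[7, 7, 16], [6, 5]]; b = [[7, 7, 16], [6, 5]]
`a.append([7, 6])` → a = [[7, 7, 16], [6, 5], [7, 6]]
`print(b)` → prints [[7, 7, 16], [6, 5]]

Answer: [[7, 7, 16], [6, 5]]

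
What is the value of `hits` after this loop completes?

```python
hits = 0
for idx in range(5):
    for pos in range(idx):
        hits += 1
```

Triangle number: 0+1+2+...+4
`hits` takes the values: 0 → 1 → 2 → 3 → 4 → 5 → 6 → 7 → 8 → 9 → 10

Answer: 10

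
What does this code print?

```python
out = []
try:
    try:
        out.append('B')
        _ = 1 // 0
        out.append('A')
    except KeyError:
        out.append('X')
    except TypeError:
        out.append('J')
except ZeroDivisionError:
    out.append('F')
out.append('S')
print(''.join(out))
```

Execution trace: 'B' (try body) → 'F' (outer except ZeroDivisionError) → 'S' (after the try/except). Output: BFS

Answer: BFS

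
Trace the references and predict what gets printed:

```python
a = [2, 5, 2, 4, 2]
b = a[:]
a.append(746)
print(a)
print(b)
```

Key concept: slice [:] creates copy.
Step by step:
`a = [2, 5, 2, 4, 2]` → a = [2, 5, 2, 4, 2]
`b = a[:]` → b = [2, 5, 2, 4, 2]
`a.append(746)` → a = [2, 5, 2, 4, 2, 746]
`print(a)` → prints [2, 5, 2, 4, 2, 746]
`print(b)` → prints [2, 5, 2, 4, 2]

Answer:
[2, 5, 2, 4, 2, 746]
[2, 5, 2, 4, 2]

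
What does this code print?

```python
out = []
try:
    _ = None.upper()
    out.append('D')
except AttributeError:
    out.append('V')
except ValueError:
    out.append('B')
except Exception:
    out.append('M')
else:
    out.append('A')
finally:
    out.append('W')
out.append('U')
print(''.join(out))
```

Execution trace: 'V' (except AttributeError) → 'W' (finally) → 'U' (after the try/except). Output: VWU

Answer: VWU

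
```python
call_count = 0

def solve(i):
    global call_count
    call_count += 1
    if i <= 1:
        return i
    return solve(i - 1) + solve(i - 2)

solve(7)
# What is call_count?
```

Calls(i) = 1 + Calls(i-1) + Calls(i-2); Calls(0)=Calls(1)=1. For i=7 this gives 41.

Answer: 41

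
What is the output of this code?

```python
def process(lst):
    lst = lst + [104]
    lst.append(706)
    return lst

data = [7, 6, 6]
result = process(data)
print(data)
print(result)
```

Key concept: rebinding parameter vs mutation.
Step by step:
`data = [7, 6, 6]` → data = [7, 6, 6]
`result = process(data)` → result = [7, 6, 6, 104, 706]
`print(data)` → prints [7, 6, 6]
`print(result)` → prints [7, 6, 6, 104, 706]

Answer:
[7, 6, 6]
[7, 6, 6, 104, 706]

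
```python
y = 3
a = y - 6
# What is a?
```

Trace:
`y = 3` → y = 3
`a = y - 6` → a = -3
So a = -3

Answer: -3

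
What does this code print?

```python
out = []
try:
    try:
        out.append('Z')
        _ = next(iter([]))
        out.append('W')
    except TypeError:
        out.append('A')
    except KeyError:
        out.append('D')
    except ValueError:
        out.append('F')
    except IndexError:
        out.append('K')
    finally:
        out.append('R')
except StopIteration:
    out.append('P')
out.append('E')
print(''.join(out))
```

Execution trace: 'Z' (try body) → 'R' (finally) → 'P' (outer except StopIteration) → 'E' (after the try/except). Output: ZRPE

Answer: ZRPE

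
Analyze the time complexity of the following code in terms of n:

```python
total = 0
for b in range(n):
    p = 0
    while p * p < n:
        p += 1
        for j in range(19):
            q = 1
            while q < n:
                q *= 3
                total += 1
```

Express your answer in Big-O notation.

Each loop level contributes: n × √n × 1 × log n. Multiplying the contributions gives O(n√n log n).

Answer: O(n√n log n)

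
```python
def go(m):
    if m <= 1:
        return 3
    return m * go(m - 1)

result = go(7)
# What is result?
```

go(7) = 7 * 6 * 5 * 4 * 3 * 2 * 3 = 15120

Answer: 15120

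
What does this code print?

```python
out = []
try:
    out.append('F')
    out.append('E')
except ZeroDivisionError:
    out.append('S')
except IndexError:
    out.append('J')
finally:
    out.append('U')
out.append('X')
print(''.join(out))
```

Execution trace: 'F' (try body) → 'E' (try body, no exception) → 'U' (finally) → 'X' (after the try/except). Output: FEUX

Answer: FEUX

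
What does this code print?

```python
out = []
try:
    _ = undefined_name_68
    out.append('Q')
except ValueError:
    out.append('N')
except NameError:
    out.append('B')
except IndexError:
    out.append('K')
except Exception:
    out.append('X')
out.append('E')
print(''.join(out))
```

Execution trace: 'B' (except NameError) → 'E' (after the try/except). Output: BE

Answer: BE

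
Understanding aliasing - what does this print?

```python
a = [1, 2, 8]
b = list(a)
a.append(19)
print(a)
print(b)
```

Key concept: list() constructor creates copy.
Step by step:
`a = [1, 2, 8]` → a = [1, 2, 8]
`b = list(a)` → b = [1, 2, 8]
`a.append(19)` → a = [1, 2, 8, 19]
`print(a)` → prints [1, 2, 8, 19]
`print(b)` → prints [1, 2, 8]

Answer:
[1, 2, 8, 19]
[1, 2, 8]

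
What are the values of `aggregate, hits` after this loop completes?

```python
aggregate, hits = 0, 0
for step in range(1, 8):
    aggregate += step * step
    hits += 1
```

Sum of squares and count
`aggregate, hits` takes the values: (0, 0) → (1, 0) → (1, 1) → (5, 1) → (5, 2) → (14, 2) → (14, 3) → (30, 3) → (30, 4) → (55, 4) → (55, 5) → (91, 5) → (91, 6) → (140, 6) → (140, 7)

Answer: 140, 7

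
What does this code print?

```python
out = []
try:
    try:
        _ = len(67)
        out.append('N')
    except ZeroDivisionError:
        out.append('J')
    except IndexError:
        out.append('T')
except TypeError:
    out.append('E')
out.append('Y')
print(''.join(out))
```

Execution trace: 'E' (outer except TypeError) → 'Y' (after the try/except). Output: EY

Answer: EY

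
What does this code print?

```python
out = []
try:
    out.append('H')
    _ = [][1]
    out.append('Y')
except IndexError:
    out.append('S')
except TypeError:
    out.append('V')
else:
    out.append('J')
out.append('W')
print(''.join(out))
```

Execution trace: 'H' (try body) → 'S' (except IndexError) → 'W' (after the try/except). Output: HSW

Answer: HSW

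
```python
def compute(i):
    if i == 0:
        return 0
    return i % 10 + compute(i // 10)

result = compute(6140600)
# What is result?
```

Sum of digits of 6140600: 0 + 0 + 6 + 0 + 4 + 1 + 6 = 17

Answer: 17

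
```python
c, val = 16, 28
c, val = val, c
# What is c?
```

Trace:
`c, val = 16, 28` → c = 16; val = 28
`c, val = val, c` → c = 28; val = 16
So c = 28

Answer: 28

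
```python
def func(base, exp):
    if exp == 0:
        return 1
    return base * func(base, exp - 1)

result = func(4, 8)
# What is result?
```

func(4, 8) = 4 * 4 * 4 * 4 * 4 * 4 * 4 * 4 = 65536

Answer: 65536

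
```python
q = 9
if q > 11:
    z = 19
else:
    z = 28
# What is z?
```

Trace:
`q = 9` → q = 9
`if q > 11: ...` → q > 11 is False, take else branch → z = 28
So z = 28

Answer: 28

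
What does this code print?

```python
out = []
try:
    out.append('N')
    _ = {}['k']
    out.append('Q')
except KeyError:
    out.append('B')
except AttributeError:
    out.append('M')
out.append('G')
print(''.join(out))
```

Execution trace: 'N' (try body) → 'B' (except KeyError) → 'G' (after the try/except). Output: NBG

Answer: NBG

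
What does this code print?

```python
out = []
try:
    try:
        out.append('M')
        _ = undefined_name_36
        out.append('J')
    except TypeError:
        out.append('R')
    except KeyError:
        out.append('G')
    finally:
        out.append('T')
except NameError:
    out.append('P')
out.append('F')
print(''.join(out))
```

Execution trace: 'M' (try body) → 'T' (finally) → 'P' (outer except NameError) → 'F' (after the try/except). Output: MTPF

Answer: MTPF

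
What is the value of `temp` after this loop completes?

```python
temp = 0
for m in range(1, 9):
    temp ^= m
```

XOR of 1 to 8
`temp` takes the values: 0 → 1 → 3 → 0 → 4 → 1 → 7 → 0 → 8

Answer: 8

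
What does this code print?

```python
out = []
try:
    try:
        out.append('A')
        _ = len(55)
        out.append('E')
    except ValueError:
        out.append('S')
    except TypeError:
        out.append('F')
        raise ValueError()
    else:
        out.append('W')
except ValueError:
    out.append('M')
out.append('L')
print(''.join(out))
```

Execution trace: 'A' (inner try body) → 'F' (inner except TypeError) → 'M' (outer except ValueError) → 'L' (after the try/except). Output: AFML

Answer: AFML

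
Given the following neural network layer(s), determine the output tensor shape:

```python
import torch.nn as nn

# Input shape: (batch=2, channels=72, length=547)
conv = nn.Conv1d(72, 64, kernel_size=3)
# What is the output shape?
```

Input: (2, 72, 547) -> Output: (2, 64, 545)

Answer: (2, 64, 545)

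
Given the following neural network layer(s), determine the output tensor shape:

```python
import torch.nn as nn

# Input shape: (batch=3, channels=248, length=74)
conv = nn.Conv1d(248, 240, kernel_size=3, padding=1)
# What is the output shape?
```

Input: (3, 248, 74) -> Output: (3, 240, 74)

Answer: (3, 240, 74)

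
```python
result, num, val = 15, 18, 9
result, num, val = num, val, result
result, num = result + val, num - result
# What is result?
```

Trace:
`result, num, val = 15, 18, 9` → result = 15; num = 18; val = 9
`result, num, val = num, val, result` → result = 18; num = 9; val = 15
`result, num = result + val, num - result` → result = 33; num = -9
So result = 33

Answer: 33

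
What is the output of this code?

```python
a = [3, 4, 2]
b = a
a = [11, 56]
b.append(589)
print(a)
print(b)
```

Key concept: rebinding vs mutation: a is rebound to a new list, b still points at the original.
Step by step:
`a = [3, 4, 2]` → a = [3, 4, 2]
`b = a` → b = [3, 4, 2] (same object as a)
`a = [11, 56]` → a = [11, 56]
`b.append(589)` → b = [3, 4, 2, 589]
`print(a)` → prints [11, 56]
`print(b)` → prints [3, 4, 2, 589]

Answer:
[11, 56]
[3, 4, 2, 589]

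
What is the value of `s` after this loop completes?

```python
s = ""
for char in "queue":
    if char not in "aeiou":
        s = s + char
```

Remove vowels from 'queue'
`s` takes the values: "" → "q"

Answer: "q"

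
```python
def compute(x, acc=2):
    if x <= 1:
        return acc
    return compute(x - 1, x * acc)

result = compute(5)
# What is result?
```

Accumulator trace (n, acc): (5, 2) -> (4, 10) -> (3, 40) -> (2, 120) -> (1, 240) -> return 240

Answer: 240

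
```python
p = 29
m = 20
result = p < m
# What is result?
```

Trace:
`p = 29` → p = 29
`m = 20` → m = 20
`result = p < m` → result = False
So result = False

Answer: False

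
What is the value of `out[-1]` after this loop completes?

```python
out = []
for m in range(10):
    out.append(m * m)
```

Last element of squares 0 to 9
`out` takes the values: [] → [0] → [0, 1] → [0, 1, 4] → [0, 1, 4, 9] → [0, 1, 4, 9, 16] → [0, 1, 4, 9, 16, 25] → [0, 1, 4, 9, 16, 25, 36] → [0, 1, 4, 9, 16, 25, 36, 49] → [0, 1, 4, 9, 16, 25, 36, 49, 64] → [0, 1, 4, 9, 16, 25, 36, 49, 64, 81]
So `out[-1]` = 81

Answer: 81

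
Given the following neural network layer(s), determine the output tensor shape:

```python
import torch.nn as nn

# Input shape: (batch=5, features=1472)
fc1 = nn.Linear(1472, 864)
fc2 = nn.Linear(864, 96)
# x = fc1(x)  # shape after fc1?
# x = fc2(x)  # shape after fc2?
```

Input: (5, 1472) -> after fc1: (5, 864) -> Output: (5, 96)

Answer: (5, 96)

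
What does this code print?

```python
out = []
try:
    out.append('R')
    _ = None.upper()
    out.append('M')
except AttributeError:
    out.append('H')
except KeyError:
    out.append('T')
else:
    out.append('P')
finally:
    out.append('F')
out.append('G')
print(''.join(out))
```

Execution trace: 'R' (try body) → 'H' (except AttributeError) → 'F' (finally) → 'G' (after the try/except). Output: RHFG

Answer: RHFG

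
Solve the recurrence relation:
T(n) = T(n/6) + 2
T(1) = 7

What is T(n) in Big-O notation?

Each step divides n by 6 and adds 2. After log_6(n) steps we reach T(1)=7. So T(n) = 2·log_6(n) + 7 = O(log n).

Answer: O(log n)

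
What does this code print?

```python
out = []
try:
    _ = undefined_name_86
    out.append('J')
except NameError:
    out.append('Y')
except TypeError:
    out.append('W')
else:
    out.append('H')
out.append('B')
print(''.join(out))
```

Execution trace: 'Y' (except NameError) → 'B' (after the try/except). Output: YB

Answer: YB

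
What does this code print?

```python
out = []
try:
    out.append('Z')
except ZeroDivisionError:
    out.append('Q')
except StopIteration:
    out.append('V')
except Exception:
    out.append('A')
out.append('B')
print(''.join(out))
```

Execution trace: 'Z' (try body, no exception) → 'B' (after the try/except). Output: ZB

Answer: ZB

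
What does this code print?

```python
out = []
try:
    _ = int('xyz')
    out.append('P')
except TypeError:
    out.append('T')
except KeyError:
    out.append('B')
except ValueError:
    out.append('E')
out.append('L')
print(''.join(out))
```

Execution trace: 'E' (except ValueError) → 'L' (after the try/except). Output: EL

Answer: EL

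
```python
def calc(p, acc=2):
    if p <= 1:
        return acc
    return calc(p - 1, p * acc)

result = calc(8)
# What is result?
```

Accumulator trace (n, acc): (8, 2) -> (7, 16) -> (6, 112) -> (5, 672) -> (4, 3360) -> (3, 13440) -> (2, 40320) -> (1, 80640) -> return 80640

Answer: 80640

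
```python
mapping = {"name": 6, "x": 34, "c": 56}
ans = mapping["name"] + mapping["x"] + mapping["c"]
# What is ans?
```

Trace:
`mapping = {"name": 6, "x": 34, "c": 56}` → mapping = {'name': 6, 'x': 34, 'c': 56}
`ans = mapping["name"] + mapping["x"] + mapping["c"]` → ans = 96
So ans = 96

Answer: 96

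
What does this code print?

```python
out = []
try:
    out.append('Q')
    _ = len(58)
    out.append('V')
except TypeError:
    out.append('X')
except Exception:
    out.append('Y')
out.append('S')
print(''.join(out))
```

Execution trace: 'Q' (try body) → 'X' (except TypeError) → 'S' (after the try/except). Output: QXS

Answer: QXS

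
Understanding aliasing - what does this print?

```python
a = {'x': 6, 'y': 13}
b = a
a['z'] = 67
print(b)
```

Key concept: dict aliasing.
Step by step:
`a = {'x': 6, 'y': 13}` → a = {'x': 6, 'y': 13}
`b = a` → b = {'x': 6, 'y': 13} (same object as a)
`a['z'] = 67` → a = {'x': 6, 'y': 13, 'z': 67} (same object as b); b = {'x': 6, 'y': 13, 'z': 67} (same object as a)
`print(b)` → prints {'x': 6, 'y': 13, 'z': 67}

Answer: {'x': 6, 'y': 13, 'z': 67}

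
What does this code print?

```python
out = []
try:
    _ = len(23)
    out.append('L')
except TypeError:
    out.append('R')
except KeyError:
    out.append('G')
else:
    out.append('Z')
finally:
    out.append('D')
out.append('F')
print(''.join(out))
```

Execution trace: 'R' (except TypeError) → 'D' (finally) → 'F' (after the try/except). Output: RDF

Answer: RDF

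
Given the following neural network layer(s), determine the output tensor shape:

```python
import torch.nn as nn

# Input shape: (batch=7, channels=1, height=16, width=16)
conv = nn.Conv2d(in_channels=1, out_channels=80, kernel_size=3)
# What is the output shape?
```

Input: (7, 1, 16, 16) -> Output: (7, 80, 14, 14)

Answer: (7, 80, 14, 14)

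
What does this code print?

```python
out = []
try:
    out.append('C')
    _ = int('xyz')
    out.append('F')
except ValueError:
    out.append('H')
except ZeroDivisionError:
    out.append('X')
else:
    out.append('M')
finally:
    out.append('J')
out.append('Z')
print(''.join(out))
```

Execution trace: 'C' (try body) → 'H' (except ValueError) → 'J' (finally) → 'Z' (after the try/except). Output: CHJZ

Answer: CHJZ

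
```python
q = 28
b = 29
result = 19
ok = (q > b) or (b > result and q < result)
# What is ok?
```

Trace:
`q = 28` → q = 28
`b = 29` → b = 29
`result = 19` → result = 19
`ok = (q > b) or (b > result and q < result)` → ok = False
So ok = False

Answer: False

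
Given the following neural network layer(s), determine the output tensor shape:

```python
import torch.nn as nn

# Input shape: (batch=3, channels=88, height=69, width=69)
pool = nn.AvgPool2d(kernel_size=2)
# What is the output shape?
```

Input: (3, 88, 69, 69) -> Output: (3, 88, 34, 34)

Answer: (3, 88, 34, 34)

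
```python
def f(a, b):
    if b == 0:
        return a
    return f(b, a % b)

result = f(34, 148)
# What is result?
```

f(34, 148) -> f(148, 34) -> f(34, 12) -> f(12, 10) -> f(10, 2) -> f(2, 0) -> 2

Answer: 2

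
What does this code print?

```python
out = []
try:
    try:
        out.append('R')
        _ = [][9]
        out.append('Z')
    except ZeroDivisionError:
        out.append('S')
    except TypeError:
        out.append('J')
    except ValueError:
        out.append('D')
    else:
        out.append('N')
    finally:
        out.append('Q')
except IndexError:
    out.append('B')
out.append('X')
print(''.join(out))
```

Execution trace: 'R' (try body) → 'Q' (finally) → 'B' (outer except IndexError) → 'X' (after the try/except). Output: RQBX

Answer: RQBX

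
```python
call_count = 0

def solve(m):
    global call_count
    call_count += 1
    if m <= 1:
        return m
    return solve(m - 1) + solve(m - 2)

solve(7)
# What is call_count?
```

Calls(m) = 1 + Calls(m-1) + Calls(m-2); Calls(0)=Calls(1)=1. For m=7 this gives 41.

Answer: 41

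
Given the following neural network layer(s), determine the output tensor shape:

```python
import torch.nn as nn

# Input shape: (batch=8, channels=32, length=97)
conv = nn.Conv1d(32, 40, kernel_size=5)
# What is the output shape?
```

Input: (8, 32, 97) -> Output: (8, 40, 93)

Answer: (8, 40, 93)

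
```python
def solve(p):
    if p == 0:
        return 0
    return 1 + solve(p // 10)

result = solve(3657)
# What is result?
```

Count of digits of 3657: 4

Answer: 4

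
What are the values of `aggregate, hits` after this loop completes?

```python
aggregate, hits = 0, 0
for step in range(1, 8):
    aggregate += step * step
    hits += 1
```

Sum of squares and count
`aggregate, hits` takes the values: (0, 0) → (1, 0) → (1, 1) → (5, 1) → (5, 2) → (14, 2) → (14, 3) → (30, 3) → (30, 4) → (55, 4) → (55, 5) → (91, 5) → (91, 6) → (140, 6) → (140, 7)

Answer: 140, 7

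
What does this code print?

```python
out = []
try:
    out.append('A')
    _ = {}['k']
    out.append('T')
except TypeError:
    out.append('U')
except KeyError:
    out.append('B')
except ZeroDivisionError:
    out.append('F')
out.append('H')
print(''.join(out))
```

Execution trace: 'A' (try body) → 'B' (except KeyError) → 'H' (after the try/except). Output: ABH

Answer: ABH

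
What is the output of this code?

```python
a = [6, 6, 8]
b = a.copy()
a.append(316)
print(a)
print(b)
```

Key concept: list.copy() creates independent copy.
Step by step:
`a = [6, 6, 8]` → a = [6, 6, 8]
`b = a.copy()` → b = [6, 6, 8]
`a.append(316)` → a = [6, 6, 8, 316]
`print(a)` → prints [6, 6, 8, 316]
`print(b)` → prints [6, 6, 8]

Answer:
[6, 6, 8, 316]
[6, 6, 8]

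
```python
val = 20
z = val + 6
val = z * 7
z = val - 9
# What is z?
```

Trace:
`val = 20` → val = 20
`z = val + 6` → z = 26
`val = z * 7` → val = 182
`z = val - 9` → z = 173
So z = 173

Answer: 173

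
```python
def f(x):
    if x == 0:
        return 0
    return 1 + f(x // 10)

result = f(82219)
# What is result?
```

Count of digits of 82219: 5

Answer: 5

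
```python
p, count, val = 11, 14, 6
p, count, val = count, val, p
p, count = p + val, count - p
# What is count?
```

Trace:
`p, count, val = 11, 14, 6` → p = 11; count = 14; val = 6
`p, count, val = count, val, p` → p = 14; count = 6; val = 11
`p, count = p + val, count - p` → p = 25; count = -8
So count = -8

Answer: -8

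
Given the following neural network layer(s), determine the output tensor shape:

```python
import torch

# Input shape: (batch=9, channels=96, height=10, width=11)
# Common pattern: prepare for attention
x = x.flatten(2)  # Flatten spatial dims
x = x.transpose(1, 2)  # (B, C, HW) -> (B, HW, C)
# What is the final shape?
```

Input: (9, 96, 10, 11) -> after flatten(2): (9, 96, 110) -> Output: (9, 110, 96)

Answer: (9, 110, 96)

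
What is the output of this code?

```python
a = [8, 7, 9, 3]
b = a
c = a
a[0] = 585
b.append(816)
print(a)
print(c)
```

Key concept: multiple aliases.
Step by step:
`a = [8, 7, 9, 3]` → a = [8, 7, 9, 3]
`b = a` → b = [8, 7, 9, 3] (same object as a)
`c = a` → c = [8, 7, 9, 3] (same object as a, b)
`a[0] = 585` → a = [585, 7, 9, 3] (same object as b, c); b = [585, 7, 9, 3] (same object as a, c); c = [585, 7, 9, 3] (same object as a, b)
`b.append(816)` → a = [585, 7, 9, 3, 816] (same object as b, c); b = [585, 7, 9, 3, 816] (same object as a, c); c = [585, 7, 9, 3, 816] (same object as a, b)
`print(a)` → prints [585, 7, 9, 3, 816]
`print(c)` → prints [585, 7, 9, 3, 816]

Answer:
[585, 7, 9, 3, 816]
[585, 7, 9, 3, 816]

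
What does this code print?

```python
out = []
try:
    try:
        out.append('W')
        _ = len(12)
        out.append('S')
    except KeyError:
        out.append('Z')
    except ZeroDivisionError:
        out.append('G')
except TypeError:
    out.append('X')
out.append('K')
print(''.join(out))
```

Execution trace: 'W' (try body) → 'X' (outer except TypeError) → 'K' (after the try/except). Output: WXK

Answer: WXK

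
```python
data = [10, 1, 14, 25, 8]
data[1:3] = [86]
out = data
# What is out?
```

Trace:
`data = [10, 1, 14, 25, 8]` → data = [10, 1, 14, 25, 8]
`data[1:3] = [86]` → data = [10, 86, 25, 8]
`out = data` → out = [10, 86, 25, 8]
So out = [10, 86, 25, 8]

Answer: [10, 86, 25, 8]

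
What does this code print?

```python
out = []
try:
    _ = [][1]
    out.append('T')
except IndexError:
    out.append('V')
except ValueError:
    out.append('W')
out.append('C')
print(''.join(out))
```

Execution trace: 'V' (except IndexError) → 'C' (after the try/except). Output: VC

Answer: VC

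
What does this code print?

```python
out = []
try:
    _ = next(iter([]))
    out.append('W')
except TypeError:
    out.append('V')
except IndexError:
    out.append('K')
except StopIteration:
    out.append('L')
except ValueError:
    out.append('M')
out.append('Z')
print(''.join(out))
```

Execution trace: 'L' (except StopIteration) → 'Z' (after the try/except). Output: LZ

Answer: LZ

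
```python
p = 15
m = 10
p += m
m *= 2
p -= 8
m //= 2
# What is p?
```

Trace:
`p = 15` → p = 15
`m = 10` → m = 10
`p += m` → p = 25
`m *= 2` → m = 20
`p -= 8` → p = 17
`m //= 2` → m = 10
So p = 17

Answer: 17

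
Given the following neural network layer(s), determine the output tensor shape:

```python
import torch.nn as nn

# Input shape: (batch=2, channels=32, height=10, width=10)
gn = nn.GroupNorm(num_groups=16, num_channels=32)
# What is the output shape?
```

Input: (2, 32, 10, 10) -> Output: (2, 32, 10, 10)

Answer: (2, 32, 10, 10)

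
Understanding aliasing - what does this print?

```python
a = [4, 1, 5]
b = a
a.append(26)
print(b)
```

Key concept: basic list aliasing.
Step by step:
`a = [4, 1, 5]` → a = [4, 1, 5]
`b = a` → b = [4, 1, 5] (same object as a)
`a.append(26)` → a = [4, 1, 5, 26] (same object as b); b = [4, 1, 5, 26] (same object as a)
`print(b)` → prints [4, 1, 5, 26]

Answer: [4, 1, 5, 26]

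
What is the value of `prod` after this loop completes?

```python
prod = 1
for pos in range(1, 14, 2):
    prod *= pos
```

Product of 1, 3, 5, ... up to 13
`prod` takes the values: 1 → 3 → 15 → 105 → 945 → 10395 → 135135

Answer: 135135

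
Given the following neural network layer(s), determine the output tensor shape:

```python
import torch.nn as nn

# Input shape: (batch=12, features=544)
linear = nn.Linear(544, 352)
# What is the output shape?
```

Input: (12, 544) -> Output: (12, 352)

Answer: (12, 352)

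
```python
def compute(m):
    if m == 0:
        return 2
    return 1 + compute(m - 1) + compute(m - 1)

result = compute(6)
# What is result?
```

compute(m) = 1 + 2·compute(m-1), compute(0)=2. Closed form: (2+1)·2^6 - 1 = 191.

Answer: 191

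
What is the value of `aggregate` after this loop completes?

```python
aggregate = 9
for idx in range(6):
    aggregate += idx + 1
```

Start at 9, add 1 to 6 = 30
`aggregate` takes the values: 9 → 10 → 12 → 15 → 19 → 24 → 30

Answer: 30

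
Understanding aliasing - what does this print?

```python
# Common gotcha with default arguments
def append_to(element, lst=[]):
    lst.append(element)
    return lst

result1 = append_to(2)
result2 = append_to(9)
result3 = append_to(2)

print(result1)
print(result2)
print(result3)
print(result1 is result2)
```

Key concept: mutable default argument gotcha.
Step by step:
`result1 = append_to(2)` → result1 = [2]
`result2 = append_to(9)` → result1 = [2, 9] (same object as result2); result2 = [2, 9] (same object as result1)
`result3 = append_to(2)` → result1 = [2, 9, 2] (same object as result2, result3); result2 = [2, 9, 2] (same object as result1, result3); result3 = [2, 9, 2] (same object as result1, result2)
`print(result1)` → prints [2, 9, 2]
`print(result2)` → prints [2, 9, 2]
`print(result3)` → prints [2, 9, 2]
`print(result1 is result2)` → prints True

Answer:
[2, 9, 2]
[2, 9, 2]
[2, 9, 2]
True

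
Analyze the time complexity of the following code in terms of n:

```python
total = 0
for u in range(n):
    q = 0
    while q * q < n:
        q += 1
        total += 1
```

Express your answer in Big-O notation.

Each loop level contributes: n × √n. Multiplying the contributions gives O(n√n).

Answer: O(n√n)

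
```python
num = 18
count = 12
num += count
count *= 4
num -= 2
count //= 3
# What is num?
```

Trace:
`num = 18` → num = 18
`count = 12` → count = 12
`num += count` → num = 30
`count *= 4` → count = 48
`num -= 2` → num = 28
`count //= 3` → count = 16
So num = 28

Answer: 28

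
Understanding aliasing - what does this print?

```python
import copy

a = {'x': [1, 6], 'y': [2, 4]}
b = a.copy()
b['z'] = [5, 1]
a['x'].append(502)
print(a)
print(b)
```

Key concept: shallow copy of dict with mutable values.
Step by step:
`a = {'x': [1, 6], 'y': [2, 4]}` → a = {'x': [1, 6], 'y': [2, 4]}
`b = a.copy()` → b = {'x': [1, 6], 'y': [2, 4]}
`b['z'] = [5, 1]` → b = {'x': [1, 6], 'y': [2, 4], 'z': [5, 1]}
`a['x'].append(502)` → a = {'x': [1, 6, 502], 'y': [2, 4]}; b = {'x': [1, 6, 502], 'y': [2, 4], 'z': [5, 1]}
`print(a)` → prints {'x': [1, 6, 502], 'y': [2, 4]}
`print(b)` → prints {'x': [1, 6, 502], 'y': [2, 4], 'z': [5, 1]}

Answer:
{'x': [1, 6, 502], 'y': [2, 4]}
{'x': [1, 6, 502], 'y': [2, 4], 'z': [5, 1]}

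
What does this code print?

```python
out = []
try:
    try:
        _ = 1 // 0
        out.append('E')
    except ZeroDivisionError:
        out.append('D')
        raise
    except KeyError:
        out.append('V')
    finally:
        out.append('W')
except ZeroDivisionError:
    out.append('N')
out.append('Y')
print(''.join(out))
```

Execution trace: 'D' (inner except ZeroDivisionError) → 'W' (inner finally) → 'N' (outer except ZeroDivisionError) → 'Y' (after the try/except). Output: DWNY

Answer: DWNY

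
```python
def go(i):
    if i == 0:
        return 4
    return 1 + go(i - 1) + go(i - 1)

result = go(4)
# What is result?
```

go(i) = 1 + 2·go(i-1), go(0)=4. Closed form: (4+1)·2^4 - 1 = 79.

Answer: 79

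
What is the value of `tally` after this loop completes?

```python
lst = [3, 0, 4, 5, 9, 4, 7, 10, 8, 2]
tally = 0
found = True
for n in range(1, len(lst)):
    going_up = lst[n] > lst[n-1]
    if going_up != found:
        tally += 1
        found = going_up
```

Count direction changes in [3, 0, 4, 5, 9, 4, 7, 10, 8, 2]
`tally` takes the values: 0 → 1 → 2 → 3 → 4 → 5

Answer: 5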